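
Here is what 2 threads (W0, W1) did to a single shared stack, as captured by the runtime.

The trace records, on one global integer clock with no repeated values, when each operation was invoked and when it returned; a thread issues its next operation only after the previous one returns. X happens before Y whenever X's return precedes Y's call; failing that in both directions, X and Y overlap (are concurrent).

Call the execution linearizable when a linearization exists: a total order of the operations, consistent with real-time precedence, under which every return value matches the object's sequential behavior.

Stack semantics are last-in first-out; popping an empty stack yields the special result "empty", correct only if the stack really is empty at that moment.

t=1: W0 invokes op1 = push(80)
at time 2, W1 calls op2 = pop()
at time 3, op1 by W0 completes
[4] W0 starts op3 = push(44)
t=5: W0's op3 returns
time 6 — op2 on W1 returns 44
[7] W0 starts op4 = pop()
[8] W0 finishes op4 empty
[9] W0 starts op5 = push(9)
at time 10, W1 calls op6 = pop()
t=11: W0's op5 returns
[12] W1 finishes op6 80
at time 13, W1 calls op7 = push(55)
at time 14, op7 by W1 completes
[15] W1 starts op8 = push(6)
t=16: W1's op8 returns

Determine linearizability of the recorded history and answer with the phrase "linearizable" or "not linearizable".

events 1..7 are fine; event 8 — the response of op4 at time 8 — makes the prefix non-linearizable
4 completed operations, 3 real-time-consistent orders — every stack replay fails
e.g. op1, op2, op3, op4: illegal at step 2, since op2 pop() → 44 cannot apply there
e.g. op1, op3, op2, op4: illegal at step 4, since op4 pop() → empty cannot apply there

not linearizable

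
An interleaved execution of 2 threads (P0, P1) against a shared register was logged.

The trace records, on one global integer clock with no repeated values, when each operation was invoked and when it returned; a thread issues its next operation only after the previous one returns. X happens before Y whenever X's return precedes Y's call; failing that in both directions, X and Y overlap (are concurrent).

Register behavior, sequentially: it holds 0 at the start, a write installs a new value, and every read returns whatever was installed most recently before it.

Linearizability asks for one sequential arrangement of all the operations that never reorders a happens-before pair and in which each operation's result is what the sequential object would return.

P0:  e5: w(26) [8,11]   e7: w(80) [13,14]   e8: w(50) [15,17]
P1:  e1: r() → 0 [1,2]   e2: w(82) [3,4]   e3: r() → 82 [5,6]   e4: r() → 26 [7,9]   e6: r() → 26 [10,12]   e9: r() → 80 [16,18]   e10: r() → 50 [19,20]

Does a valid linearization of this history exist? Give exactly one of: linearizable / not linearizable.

linearizable

witness order: e1, e2, e3, e5, e4, e6, e7, e9, e8, e10
after step 1 (e1 r() → 0): value 0
after step 2 (e2 w(82)): value 82
after step 3 (e3 r() → 82): value 82
after step 4 (e5 w(26)): value 26
after step 5 (e4 r() → 26): value 26
after step 6 (e6 r() → 26): value 26
after step 7 (e7 w(80)): value 80
after step 8 (e9 r() → 80): value 80
after step 9 (e8 w(50)): value 50
after step 10 (e10 r() → 50): value 50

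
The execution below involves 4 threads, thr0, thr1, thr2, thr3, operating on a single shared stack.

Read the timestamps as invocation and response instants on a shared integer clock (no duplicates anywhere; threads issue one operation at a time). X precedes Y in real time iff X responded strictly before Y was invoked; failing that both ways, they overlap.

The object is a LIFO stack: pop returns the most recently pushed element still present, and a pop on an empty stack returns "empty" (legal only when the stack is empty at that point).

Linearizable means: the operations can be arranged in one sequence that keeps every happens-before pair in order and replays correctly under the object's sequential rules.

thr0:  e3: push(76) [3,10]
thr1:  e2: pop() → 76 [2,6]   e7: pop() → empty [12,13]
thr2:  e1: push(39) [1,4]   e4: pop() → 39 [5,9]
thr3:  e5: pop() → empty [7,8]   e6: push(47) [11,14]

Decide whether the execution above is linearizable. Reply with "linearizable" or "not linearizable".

a witness: e1, e3, e2, e4, e5, e7, e6
after step 1 (e1 push(39)): stack <39>
after step 2 (e3 push(76)): stack <39,76>
after step 3 (e2 pop() → 76): stack <39>
after step 4 (e4 pop() → 39): stack <>
after step 5 (e5 pop() → empty): stack <>
after step 6 (e7 pop() → empty): stack <>
after step 7 (e6 push(47)): stack <47>

linearizable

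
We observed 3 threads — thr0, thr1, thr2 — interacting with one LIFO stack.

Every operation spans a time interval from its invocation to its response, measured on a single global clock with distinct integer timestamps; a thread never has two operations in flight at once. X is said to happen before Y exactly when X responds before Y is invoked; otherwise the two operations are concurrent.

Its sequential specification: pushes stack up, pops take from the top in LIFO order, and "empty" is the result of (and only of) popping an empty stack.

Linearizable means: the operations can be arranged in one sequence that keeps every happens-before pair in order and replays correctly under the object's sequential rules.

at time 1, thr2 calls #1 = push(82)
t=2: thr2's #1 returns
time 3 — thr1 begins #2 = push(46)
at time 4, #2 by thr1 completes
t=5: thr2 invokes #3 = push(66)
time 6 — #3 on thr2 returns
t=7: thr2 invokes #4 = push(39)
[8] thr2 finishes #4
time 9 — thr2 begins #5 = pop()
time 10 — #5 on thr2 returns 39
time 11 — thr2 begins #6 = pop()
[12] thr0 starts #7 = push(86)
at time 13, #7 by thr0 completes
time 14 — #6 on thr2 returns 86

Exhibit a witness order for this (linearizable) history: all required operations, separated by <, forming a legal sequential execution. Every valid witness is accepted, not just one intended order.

#1 < #2 < #3 < #4 < #5 < #7 < #6

1. #1 push(82), leaving stack <82>
2. #2 push(46), leaving stack <82,46>
3. #3 push(66), leaving stack <82,46,66>
4. #4 push(39), leaving stack <82,46,66,39>
5. #5 pop() → 39, leaving stack <82,46,66>
6. #7 push(86), leaving stack <82,46,66,86>
7. #6 pop() → 86, leaving stack <82,46,66>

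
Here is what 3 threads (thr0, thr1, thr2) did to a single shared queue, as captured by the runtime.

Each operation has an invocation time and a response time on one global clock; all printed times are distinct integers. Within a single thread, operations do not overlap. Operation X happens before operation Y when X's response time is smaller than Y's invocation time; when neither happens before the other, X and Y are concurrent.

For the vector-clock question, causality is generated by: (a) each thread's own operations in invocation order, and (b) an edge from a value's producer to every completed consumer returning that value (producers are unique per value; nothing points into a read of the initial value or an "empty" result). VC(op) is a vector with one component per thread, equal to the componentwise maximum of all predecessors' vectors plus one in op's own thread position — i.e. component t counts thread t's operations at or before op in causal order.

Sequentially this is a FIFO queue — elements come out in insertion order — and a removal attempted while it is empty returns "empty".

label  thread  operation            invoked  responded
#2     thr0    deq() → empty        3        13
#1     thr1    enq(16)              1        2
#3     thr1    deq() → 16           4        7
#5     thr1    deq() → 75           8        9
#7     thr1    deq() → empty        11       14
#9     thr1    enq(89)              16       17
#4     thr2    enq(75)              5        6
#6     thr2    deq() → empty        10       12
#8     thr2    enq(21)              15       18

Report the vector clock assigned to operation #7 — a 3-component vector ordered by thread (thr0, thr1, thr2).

(0, 4, 1)

root op #4, invoked 5: fresh clock plus thr2's own tick → (0, 0, 1)
root op #1, invoked 1: fresh clock plus thr1's own tick → (0, 1, 0)
root op #2, invoked 3: fresh clock plus thr0's own tick → (1, 0, 0)
#6, invoked 10, takes VC(#4)=(0, 0, 1) under max, adds 1 for thr2 → (0, 0, 2)
#3, invoked 4, takes VC(#1)=(0, 1, 0) under max, adds 1 for thr1 → (0, 2, 0)
#8, invoked 15, takes VC(#6)=(0, 0, 2) under max, adds 1 for thr2 → (0, 0, 3)
#5, invoked 8, takes VC(#3)=(0, 2, 0), VC(#4)=(0, 0, 1) under max, adds 1 for thr1 → (0, 3, 1)
#7, invoked 11, takes VC(#5)=(0, 3, 1) under max, adds 1 for thr1 → (0, 4, 1)
#9, invoked 16, takes VC(#7)=(0, 4, 1) under max, adds 1 for thr1 → (0, 5, 1)
target: VC(#7) = (0, 4, 1)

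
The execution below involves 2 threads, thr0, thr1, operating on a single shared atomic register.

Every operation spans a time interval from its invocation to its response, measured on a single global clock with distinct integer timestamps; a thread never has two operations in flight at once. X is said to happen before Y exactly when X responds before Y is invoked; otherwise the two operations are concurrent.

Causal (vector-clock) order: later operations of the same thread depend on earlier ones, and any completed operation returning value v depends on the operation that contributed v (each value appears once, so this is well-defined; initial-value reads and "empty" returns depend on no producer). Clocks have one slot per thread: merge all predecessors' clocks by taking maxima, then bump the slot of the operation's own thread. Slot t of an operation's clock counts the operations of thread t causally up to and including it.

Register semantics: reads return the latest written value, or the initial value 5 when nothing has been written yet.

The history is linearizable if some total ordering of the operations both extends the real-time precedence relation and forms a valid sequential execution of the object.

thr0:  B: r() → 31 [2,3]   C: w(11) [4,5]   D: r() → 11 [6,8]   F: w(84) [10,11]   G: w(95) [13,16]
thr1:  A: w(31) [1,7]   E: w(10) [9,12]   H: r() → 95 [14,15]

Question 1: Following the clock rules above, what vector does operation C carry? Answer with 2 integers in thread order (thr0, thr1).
A, invoked 1, has no incoming edges; only thr1's bump applies → (0, 1)
from VC(A)=(0, 1), E (invoked 9) maxes components and bumps thr1 → (0, 2)
from VC(A)=(0, 1), B (invoked 2) maxes components and bumps thr0 → (1, 1)
from VC(B)=(1, 1), C (invoked 4) maxes components and bumps thr0 → (2, 1)
from VC(C)=(2, 1), D (invoked 6) maxes components and bumps thr0 → (3, 1)
from VC(D)=(3, 1), F (invoked 10) maxes components and bumps thr0 → (4, 1)
from VC(F)=(4, 1), G (invoked 13) maxes components and bumps thr0 → (5, 1)
from VC(E)=(0, 2), VC(G)=(5, 1), H (invoked 14) maxes components and bumps thr1 → (5, 3)
target: VC(C) = (2, 1)

(2, 1)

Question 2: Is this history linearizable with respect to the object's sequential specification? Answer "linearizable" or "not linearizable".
witness order: A, B, C, D, E, F, G, H
1. A w(31), leaving value 31
2. B r() → 31, leaving value 31
3. C w(11), leaving value 11
4. D r() → 11, leaving value 11
5. E w(10), leaving value 10
6. F w(84), leaving value 84
7. G w(95), leaving value 95
8. H r() → 95, leaving value 95

linearizable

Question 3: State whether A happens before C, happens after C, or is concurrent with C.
A spans [1,7], C spans [4,5]
the intervals overlap in both directions

concurrent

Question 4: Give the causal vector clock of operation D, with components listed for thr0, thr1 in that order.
invoked at 1, A has no predecessors; its own thr1 bump gives (0, 1)
merge at E (invoked 9): VC(A)=(0, 1), own-thread bump on thr1 → (0, 2)
merge at B (invoked 2): VC(A)=(0, 1), own-thread bump on thr0 → (1, 1)
merge at C (invoked 4): VC(B)=(1, 1), own-thread bump on thr0 → (2, 1)
merge at D (invoked 6): VC(C)=(2, 1), own-thread bump on thr0 → (3, 1)
merge at F (invoked 10): VC(D)=(3, 1), own-thread bump on thr0 → (4, 1)
merge at G (invoked 13): VC(F)=(4, 1), own-thread bump on thr0 → (5, 1)
merge at H (invoked 14): VC(E)=(0, 2), VC(G)=(5, 1), own-thread bump on thr1 → (5, 3)
target: VC(D) = (3, 1)

(3, 1)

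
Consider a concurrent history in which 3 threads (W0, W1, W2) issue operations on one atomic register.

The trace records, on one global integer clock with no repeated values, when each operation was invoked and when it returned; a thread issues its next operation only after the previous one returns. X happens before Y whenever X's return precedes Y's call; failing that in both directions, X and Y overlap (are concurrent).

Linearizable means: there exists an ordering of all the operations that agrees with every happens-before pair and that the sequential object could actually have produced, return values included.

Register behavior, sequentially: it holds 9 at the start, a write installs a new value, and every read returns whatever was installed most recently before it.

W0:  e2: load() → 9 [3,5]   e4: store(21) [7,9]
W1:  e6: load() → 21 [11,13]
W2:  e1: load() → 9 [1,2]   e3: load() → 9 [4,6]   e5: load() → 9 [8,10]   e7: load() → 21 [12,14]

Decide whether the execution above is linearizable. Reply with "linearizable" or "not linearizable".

witness order: e1, e2, e3, e5, e4, e6, e7
step 1: e1 load() → 9 — value 9
step 2: e2 load() → 9 — value 9
step 3: e3 load() → 9 — value 9
step 4: e5 load() → 9 — value 9
step 5: e4 store(21) — value 21
step 6: e6 load() → 21 — value 21
step 7: e7 load() → 21 — value 21

linearizable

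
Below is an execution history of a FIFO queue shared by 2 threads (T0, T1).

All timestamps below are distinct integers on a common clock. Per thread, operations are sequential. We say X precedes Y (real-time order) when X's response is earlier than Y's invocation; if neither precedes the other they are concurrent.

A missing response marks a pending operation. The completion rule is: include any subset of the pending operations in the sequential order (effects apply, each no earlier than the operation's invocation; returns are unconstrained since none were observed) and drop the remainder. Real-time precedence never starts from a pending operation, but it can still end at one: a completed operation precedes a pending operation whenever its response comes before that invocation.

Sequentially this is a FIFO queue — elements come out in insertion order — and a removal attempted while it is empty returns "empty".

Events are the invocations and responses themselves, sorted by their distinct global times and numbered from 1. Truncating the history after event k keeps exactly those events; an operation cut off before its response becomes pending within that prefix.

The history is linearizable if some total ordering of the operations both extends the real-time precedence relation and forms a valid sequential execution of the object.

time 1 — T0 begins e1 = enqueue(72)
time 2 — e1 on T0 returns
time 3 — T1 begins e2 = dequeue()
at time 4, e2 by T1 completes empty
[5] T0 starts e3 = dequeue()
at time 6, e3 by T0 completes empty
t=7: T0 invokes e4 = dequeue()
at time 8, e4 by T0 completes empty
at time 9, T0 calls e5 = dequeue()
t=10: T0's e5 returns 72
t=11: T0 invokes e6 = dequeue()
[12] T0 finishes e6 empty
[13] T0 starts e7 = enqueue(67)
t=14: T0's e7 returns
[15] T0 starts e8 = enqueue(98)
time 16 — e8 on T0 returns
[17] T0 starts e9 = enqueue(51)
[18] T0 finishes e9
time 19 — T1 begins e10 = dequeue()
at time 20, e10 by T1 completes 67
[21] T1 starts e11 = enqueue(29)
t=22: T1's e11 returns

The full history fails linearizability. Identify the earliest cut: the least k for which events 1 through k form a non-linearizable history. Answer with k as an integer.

events 1..3 are still linearizable — one witness is e1:
step 1: e1 enqueue(72) — queue <72>
at event 4 (e2's time-4 response) nothing linearizes any more
e.g. e1, e2: illegal at step 2, since e2 dequeue() → empty cannot apply there

4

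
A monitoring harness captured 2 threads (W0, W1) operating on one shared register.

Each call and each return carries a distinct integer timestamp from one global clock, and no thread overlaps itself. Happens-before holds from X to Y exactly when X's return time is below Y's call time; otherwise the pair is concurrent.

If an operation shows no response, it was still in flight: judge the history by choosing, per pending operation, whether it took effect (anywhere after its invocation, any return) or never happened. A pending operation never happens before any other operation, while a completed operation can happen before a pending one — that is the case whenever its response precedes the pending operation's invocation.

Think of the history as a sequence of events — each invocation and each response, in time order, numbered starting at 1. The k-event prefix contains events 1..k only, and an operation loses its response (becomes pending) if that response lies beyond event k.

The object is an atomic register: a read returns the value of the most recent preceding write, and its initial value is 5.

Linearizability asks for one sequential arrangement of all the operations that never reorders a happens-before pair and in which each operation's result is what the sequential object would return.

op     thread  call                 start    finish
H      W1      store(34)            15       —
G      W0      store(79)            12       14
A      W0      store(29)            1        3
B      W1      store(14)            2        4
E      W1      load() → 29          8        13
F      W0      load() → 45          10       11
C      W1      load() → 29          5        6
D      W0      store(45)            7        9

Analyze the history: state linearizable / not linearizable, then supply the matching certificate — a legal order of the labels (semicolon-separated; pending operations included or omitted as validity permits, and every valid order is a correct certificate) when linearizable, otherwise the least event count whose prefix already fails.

linearizable — witness: B; A; C; E; D; F; G

1. B store(14), leaving value 14
2. A store(29), leaving value 29
3. C load() → 29, leaving value 29
4. E load() → 29, leaving value 29
5. D store(45), leaving value 45
6. F load() → 45, leaving value 45
7. G store(79), leaving value 79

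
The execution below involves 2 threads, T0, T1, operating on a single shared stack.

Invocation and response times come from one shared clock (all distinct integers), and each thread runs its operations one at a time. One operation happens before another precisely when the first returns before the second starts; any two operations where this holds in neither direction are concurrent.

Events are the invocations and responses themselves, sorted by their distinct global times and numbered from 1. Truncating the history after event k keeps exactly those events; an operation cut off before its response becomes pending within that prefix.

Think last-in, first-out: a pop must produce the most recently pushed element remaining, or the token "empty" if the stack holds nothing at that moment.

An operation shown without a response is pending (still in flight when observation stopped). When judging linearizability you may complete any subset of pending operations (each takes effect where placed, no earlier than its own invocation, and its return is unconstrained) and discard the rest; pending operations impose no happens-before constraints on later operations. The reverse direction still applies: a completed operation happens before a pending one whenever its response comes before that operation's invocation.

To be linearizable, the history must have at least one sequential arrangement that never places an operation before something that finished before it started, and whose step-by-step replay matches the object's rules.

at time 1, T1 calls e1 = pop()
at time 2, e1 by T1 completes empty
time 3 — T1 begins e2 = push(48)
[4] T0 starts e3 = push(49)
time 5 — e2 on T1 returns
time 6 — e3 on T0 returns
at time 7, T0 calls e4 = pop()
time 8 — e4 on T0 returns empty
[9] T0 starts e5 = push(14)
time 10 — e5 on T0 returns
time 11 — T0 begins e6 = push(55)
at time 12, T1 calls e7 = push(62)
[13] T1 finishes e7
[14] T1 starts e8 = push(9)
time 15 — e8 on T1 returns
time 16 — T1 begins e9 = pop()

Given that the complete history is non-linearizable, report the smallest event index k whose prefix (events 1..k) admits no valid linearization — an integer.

events 1..7 are linearizable, e.g. via e1, e2, e3:
step 1: e1 pop() → empty — stack <>
step 2: e2 push(48) — stack <48>
step 3: e3 push(49) — stack <48,49>
include event 8 — e4 responding at 8 — and every candidate order breaks
e.g. e1, e2, e3, e4: illegal at step 4, since e4 pop() → empty cannot apply there
e.g. e1, e3, e2, e4: illegal at step 4, since e4 pop() → empty cannot apply there

8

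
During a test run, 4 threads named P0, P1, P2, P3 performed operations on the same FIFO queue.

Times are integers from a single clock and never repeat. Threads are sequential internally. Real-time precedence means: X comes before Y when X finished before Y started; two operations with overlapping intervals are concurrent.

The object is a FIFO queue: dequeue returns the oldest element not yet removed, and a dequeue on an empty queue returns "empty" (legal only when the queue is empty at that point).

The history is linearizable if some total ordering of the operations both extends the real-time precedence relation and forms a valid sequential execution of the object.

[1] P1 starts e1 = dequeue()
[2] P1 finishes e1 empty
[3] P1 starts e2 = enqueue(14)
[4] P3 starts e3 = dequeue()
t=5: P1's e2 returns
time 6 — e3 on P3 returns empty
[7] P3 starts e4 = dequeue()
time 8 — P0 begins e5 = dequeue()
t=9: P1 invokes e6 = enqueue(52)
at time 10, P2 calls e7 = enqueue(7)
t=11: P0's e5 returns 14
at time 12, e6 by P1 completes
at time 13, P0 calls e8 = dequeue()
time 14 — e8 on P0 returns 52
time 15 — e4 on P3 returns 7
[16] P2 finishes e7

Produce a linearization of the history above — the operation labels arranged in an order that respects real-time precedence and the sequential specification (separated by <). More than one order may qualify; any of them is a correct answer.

step 1: e1 dequeue() → empty — queue <>
step 2: e3 dequeue() → empty — queue <>
step 3: e2 enqueue(14) — queue <14>
step 4: e5 dequeue() → 14 — queue <>
step 5: e6 enqueue(52) — queue <52>
step 6: e7 enqueue(7) — queue <52,7>
step 7: e8 dequeue() → 52 — queue <7>
step 8: e4 dequeue() → 7 — queue <>

e1 < e3 < e2 < e5 < e6 < e7 < e8 < e4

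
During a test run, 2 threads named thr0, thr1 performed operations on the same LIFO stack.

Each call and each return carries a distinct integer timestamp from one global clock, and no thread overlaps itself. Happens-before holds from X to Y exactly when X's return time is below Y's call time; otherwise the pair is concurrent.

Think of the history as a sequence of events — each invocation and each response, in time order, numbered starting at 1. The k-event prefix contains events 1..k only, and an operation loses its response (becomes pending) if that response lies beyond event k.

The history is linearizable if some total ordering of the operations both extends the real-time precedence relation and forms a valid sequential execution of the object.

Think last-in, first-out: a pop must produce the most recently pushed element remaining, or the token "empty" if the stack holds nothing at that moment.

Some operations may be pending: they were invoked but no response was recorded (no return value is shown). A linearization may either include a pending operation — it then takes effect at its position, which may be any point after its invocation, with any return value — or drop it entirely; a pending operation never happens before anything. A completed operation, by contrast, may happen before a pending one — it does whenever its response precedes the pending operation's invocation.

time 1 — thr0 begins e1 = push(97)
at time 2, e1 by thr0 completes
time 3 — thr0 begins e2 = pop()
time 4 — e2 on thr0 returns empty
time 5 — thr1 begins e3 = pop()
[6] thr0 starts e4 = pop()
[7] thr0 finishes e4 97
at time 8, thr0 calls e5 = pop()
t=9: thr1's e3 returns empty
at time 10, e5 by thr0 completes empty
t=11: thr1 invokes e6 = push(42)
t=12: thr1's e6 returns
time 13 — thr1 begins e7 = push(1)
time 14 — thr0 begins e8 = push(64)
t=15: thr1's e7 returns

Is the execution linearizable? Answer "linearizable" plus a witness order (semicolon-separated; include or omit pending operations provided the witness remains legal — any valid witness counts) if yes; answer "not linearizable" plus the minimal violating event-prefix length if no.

not linearizable — minimal violating prefix: 4 events

already the first 4 events (up to e2's response at time 4) admit no linearization; the first 3 still do
the sole real-time-consistent order of 2 completed operations fails the LIFO stack replay
for example e1, e2 fails at step 2: e2 pop() → empty is not legal there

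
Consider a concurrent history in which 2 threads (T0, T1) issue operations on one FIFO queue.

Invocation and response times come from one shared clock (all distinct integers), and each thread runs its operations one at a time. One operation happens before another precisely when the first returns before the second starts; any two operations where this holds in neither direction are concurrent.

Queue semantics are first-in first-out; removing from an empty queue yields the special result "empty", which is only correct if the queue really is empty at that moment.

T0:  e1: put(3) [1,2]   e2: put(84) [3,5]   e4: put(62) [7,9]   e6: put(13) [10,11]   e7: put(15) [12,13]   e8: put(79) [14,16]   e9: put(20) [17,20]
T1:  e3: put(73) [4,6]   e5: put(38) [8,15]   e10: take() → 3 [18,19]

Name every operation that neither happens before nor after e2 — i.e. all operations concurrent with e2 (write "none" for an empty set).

e3

e2 runs from 3 to 5; window-overlapping ops are concurrent
e1 [1,2]: before
e3 [4,6]: concurrent
e4 [7,9]: after
e5 [8,15]: after
e6 [10,11]: after
e7 [12,13]: after
e8 [14,16]: after
e9 [17,20]: after
e10 [18,19]: after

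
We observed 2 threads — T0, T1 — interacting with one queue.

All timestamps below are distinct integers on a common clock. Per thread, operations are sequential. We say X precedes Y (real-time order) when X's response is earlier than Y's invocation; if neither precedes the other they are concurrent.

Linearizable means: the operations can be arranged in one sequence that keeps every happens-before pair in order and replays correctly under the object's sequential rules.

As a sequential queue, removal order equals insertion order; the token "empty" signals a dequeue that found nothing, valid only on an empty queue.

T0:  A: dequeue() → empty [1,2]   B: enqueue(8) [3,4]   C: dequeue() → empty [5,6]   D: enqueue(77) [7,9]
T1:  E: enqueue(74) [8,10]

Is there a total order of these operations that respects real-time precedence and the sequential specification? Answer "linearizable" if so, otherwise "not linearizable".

through event 5 a valid linearization exists; event 6 (C responding at time 6) ends that
exactly one order of the 3 completed ops respects real time; the queue replay fails
sample order A, B, C stalls at step 3 — C dequeue() → empty has no legal effect

not linearizable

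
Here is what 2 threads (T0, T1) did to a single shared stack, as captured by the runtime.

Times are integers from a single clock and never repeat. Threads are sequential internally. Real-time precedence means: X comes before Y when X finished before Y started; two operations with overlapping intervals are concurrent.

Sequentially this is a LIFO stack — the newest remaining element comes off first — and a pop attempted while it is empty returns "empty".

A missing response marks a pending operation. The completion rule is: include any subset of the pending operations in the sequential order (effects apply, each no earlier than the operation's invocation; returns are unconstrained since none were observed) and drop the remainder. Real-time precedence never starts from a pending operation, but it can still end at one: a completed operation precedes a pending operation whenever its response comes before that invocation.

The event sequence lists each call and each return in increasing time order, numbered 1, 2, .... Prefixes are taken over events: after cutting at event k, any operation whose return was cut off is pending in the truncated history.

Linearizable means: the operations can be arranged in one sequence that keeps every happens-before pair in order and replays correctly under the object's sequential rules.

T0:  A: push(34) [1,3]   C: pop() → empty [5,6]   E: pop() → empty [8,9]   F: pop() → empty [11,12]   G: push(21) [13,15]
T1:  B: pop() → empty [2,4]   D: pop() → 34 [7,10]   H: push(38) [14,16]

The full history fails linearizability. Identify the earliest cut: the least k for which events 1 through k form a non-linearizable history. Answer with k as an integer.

6

events 1..5 are linearizable; a witness order is B, A:
after step 1 (B pop() → empty): stack <>
after step 2 (A push(34)): stack <34>
once event 6 joins (C's response, time 6), exhaustive search finds no witness
sample order A, B, C stalls at step 2 — B pop() → empty has no legal effect
sample order B, A, C stalls at step 3 — C pop() → empty has no legal effect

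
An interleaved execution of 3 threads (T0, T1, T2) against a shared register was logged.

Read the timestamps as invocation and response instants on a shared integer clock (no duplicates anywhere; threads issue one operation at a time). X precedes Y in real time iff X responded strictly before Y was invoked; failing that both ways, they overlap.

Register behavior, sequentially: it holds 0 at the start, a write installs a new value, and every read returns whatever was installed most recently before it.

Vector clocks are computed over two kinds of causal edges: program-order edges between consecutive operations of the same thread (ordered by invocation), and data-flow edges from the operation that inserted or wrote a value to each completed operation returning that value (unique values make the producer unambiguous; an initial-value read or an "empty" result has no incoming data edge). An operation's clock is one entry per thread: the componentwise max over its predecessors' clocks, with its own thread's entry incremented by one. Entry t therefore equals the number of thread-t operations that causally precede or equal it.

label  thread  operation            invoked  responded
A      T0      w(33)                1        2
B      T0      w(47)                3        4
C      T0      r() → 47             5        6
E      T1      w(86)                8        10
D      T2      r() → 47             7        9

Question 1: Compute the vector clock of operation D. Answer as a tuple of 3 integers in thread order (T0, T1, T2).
Answer: (2, 0, 1)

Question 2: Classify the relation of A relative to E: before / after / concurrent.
Answer: before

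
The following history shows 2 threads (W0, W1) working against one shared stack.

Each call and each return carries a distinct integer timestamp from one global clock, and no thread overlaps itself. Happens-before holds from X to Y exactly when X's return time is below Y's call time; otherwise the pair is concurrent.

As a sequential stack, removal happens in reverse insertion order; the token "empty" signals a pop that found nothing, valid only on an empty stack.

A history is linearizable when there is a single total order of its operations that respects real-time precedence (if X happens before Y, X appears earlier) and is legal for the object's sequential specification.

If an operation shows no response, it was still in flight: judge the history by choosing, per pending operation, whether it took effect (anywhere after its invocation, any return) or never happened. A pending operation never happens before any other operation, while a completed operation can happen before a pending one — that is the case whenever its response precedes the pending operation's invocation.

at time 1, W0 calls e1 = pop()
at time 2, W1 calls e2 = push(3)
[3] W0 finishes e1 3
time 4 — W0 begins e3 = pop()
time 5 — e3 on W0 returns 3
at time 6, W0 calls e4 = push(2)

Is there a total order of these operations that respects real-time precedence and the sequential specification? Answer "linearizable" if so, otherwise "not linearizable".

not linearizable

cut after 4 events: linearizable; cut after 5 events (e3 responds, time 5): not linearizable
one real-time candidate order over the 2 completed operations — the stack replay rejects it
every completion of the 1 pending operation (e2) was checked; none linearizes
sample order e1, e3 (pending dropped) stalls at step 1 — e1 pop() → 3 has no legal effect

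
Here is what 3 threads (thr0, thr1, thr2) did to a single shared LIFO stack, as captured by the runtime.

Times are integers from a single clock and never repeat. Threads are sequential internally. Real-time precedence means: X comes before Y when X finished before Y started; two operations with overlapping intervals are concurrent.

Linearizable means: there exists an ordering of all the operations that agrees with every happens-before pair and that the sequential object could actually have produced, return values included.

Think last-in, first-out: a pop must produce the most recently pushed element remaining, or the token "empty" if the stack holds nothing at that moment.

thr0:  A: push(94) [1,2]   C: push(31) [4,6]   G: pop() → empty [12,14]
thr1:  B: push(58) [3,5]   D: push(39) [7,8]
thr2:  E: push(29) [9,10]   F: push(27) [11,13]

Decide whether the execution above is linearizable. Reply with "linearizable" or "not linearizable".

not linearizable

events 1..13 are fine; event 14 — the response of G at time 14 — makes the prefix non-linearizable
checked exhaustively: 4 real-time-consistent orders of 7 completed operations, zero legal LIFO stack replays
one such order, A, B, C, D, E, F, G, breaks at step 7 where G pop() → empty is illegal
one such order, A, B, C, D, E, G, F, breaks at step 6 where G pop() → empty is illegal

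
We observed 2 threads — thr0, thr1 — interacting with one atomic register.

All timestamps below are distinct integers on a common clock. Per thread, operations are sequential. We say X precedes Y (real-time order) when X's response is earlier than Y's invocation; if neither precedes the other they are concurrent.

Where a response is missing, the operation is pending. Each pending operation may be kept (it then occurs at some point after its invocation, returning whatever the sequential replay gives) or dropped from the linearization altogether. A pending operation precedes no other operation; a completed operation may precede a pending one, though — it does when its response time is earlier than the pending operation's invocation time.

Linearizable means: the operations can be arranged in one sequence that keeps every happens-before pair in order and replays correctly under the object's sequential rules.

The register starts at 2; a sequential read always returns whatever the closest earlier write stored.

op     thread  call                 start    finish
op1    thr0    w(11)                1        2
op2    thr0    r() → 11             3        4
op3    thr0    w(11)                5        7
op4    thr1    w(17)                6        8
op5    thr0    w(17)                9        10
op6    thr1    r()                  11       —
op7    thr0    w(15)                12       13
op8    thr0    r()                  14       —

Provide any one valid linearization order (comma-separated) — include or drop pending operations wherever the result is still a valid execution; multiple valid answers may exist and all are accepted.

op1, op2, op3, op4, op5, op6, op7

step 1: op1 w(11) — value 11
step 2: op2 r() → 11 — value 11
step 3: op3 w(11) — value 11
step 4: op4 w(17) — value 17
step 5: op5 w(17) — value 17
step 6: op6 r() (pending, included) — value 17
step 7: op7 w(15) — value 15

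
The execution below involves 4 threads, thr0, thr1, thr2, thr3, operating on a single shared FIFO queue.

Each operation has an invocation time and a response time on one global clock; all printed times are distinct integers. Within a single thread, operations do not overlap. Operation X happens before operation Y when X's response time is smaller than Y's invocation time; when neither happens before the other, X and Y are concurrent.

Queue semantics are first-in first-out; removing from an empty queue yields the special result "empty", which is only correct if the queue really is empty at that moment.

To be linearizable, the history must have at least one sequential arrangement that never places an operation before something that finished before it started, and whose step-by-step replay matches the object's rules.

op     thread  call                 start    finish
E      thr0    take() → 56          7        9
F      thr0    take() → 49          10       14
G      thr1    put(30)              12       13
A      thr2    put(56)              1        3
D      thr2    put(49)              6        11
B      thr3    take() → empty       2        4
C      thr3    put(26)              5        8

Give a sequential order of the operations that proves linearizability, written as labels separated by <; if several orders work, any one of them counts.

step 1: B take() → empty — queue <>
step 2: A put(56) — queue <56>
step 3: D put(49) — queue <56,49>
step 4: C put(26) — queue <56,49,26>
step 5: E take() → 56 — queue <49,26>
step 6: F take() → 49 — queue <26>
step 7: G put(30) — queue <26,30>

B < A < D < C < E < F < G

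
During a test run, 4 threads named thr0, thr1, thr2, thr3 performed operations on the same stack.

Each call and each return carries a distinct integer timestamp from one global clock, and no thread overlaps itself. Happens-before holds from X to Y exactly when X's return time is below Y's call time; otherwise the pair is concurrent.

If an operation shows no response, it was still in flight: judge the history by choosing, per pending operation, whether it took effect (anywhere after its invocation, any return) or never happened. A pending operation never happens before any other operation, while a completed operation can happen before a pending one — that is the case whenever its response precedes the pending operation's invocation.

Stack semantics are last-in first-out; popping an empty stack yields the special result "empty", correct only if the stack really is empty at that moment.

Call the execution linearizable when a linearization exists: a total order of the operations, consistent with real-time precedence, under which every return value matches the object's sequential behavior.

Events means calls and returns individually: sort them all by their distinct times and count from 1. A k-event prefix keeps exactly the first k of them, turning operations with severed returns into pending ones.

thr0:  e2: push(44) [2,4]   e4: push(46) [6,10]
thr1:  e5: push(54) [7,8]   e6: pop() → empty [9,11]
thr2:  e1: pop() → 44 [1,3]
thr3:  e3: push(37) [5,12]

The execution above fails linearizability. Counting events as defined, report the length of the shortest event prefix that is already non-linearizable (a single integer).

11

events 1..10 are linearizable; a witness order is e2, e1, e3, e4, e5:
step 1: e2 push(44) — stack <44>
step 2: e1 pop() → 44 — stack <>
step 3: e3 push(37) (pending, included) — stack <37>
step 4: e4 push(46) — stack <37,46>
step 5: e5 push(54) — stack <37,46,54>
include event 11 — e6 responding at 11 — and every candidate order breaks
no escape via the 1 pending operation (e3): every completion choice fails
take e1, e2, e4, e5, e6 (pending dropped): step 1 already fails, because e1 pop() → 44 cannot occur there
take e1, e2, e5, e4, e6 (pending dropped): step 1 already fails, because e1 pop() → 44 cannot occur there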